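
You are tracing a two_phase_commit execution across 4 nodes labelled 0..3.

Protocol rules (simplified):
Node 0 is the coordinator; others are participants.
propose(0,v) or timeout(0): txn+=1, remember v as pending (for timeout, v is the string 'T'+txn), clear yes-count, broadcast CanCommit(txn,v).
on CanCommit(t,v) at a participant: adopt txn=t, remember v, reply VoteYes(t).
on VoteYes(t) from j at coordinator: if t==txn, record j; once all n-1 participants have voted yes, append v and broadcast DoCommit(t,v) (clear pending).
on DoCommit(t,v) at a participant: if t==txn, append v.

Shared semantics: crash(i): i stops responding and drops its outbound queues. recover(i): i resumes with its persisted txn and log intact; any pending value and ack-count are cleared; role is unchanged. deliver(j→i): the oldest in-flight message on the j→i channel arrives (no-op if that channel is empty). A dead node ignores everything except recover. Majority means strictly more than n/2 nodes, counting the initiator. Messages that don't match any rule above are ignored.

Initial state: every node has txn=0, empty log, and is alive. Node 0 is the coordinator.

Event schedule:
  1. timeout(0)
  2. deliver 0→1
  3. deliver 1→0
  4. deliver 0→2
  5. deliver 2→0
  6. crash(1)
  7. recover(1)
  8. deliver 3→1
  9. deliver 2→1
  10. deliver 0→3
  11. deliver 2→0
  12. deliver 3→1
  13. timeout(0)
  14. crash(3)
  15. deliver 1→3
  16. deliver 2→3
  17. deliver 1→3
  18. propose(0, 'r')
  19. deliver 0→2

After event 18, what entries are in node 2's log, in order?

1. timeout(0):  <0:coor t1 ->
2. deliver 0→1:  <1:part t1 ->
3. deliver 1→0:  nop
4. deliver 0→2:  <2:part t1 ->
5. deliver 2→0:  nop
6. crash(1):  <1:✗part t1 ->
7. recover(1):  <1:part t1 ->
8. deliver 3→1:  nop
9. deliver 2→1:  nop
10. deliver 0→3:  <3:part t1 ->
11. deliver 2→0:  nop
12. deliver 3→1:  nop
13. timeout(0):  <0:coor t2 ->
14. crash(3):  <3:✗part t1 ->
15. deliver 1→3:  nop
16. deliver 2→3:  nop
17. deliver 1→3:  nop
18. propose(0,'r'):  <0:coor t3 ->

empty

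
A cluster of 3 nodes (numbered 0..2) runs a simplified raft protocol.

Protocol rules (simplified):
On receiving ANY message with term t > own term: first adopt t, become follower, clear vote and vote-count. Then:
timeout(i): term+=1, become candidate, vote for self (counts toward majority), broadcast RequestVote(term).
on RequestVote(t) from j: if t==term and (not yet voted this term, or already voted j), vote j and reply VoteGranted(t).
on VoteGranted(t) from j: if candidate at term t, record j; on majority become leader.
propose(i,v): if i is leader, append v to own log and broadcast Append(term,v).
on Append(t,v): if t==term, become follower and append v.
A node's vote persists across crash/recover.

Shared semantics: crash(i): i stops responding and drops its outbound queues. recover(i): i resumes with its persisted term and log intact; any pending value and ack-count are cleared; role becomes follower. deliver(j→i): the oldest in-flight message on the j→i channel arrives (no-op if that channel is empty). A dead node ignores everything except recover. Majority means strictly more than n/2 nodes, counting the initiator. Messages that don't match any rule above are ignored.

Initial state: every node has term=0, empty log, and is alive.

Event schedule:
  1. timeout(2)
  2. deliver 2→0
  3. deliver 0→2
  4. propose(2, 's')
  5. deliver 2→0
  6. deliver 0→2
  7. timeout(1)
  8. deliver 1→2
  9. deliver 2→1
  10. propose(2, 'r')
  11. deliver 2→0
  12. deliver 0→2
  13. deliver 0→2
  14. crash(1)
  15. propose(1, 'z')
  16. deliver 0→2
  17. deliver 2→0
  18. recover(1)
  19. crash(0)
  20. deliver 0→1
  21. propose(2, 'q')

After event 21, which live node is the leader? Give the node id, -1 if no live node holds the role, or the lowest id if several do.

e1 timeout(2): 2[cand,t=1,-]
e2 deliver 2→0: 0[foll,t=1,-]
e3 deliver 0→2: 2[lead,t=1,-]
e4 propose(2,'s'): 2[lead,t=1,s]
e5 deliver 2→0: 0[foll,t=1,s]
e6 deliver 0→2: ·
e7 timeout(1): 1[cand,t=1,-]
e8 deliver 1→2: ·
e9 deliver 2→1: ·
e10 propose(2,'r'): 2[lead,t=1,s,r]
e11 deliver 2→0: 0[foll,t=1,s,r]
e12 deliver 0→2: ·
e13 deliver 0→2: ·
e14 crash(1): 1[✗cand,t=1,-]
e15 propose(1,'z'): ·
e16 deliver 0→2: ·
e17 deliver 2→0: ·
e18 recover(1): 1[foll,t=1,-]
e19 crash(0): 0[✗foll,t=1,s,r]
e20 deliver 0→1: ·
e21 propose(2,'q'): 2[lead,t=1,s,r,q]

2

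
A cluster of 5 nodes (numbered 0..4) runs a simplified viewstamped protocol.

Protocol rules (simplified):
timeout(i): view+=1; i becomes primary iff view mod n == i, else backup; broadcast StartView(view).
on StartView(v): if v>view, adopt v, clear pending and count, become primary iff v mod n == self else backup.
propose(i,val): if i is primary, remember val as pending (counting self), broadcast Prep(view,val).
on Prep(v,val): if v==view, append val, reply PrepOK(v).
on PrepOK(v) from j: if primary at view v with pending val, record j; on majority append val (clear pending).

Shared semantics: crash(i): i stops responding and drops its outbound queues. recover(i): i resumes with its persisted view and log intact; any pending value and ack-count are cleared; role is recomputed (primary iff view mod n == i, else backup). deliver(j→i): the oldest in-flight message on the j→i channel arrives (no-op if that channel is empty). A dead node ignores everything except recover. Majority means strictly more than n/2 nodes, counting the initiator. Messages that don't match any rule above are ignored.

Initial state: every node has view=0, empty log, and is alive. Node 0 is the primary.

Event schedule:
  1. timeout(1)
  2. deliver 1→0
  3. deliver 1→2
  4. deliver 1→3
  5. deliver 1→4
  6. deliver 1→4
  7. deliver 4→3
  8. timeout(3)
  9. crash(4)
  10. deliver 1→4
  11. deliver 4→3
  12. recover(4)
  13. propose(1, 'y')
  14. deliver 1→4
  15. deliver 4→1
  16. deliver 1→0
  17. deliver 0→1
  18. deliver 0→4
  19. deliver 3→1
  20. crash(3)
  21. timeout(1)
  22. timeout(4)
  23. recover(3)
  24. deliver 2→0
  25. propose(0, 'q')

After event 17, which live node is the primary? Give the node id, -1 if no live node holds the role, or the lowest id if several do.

1

step 1 timeout(1): 1={prim,v=1,log=-}
step 2 deliver 1→0: 0={back,v=1,log=-}
step 3 deliver 1→2: 2={back,v=1,log=-}
step 4 deliver 1→3: 3={back,v=1,log=-}
step 5 deliver 1→4: 4={back,v=1,log=-}
step 6 deliver 1→4: —
step 7 deliver 4→3: —
step 8 timeout(3): 3={back,v=2,log=-}
step 9 crash(4): 4={✗back,v=1,log=-}
step 10 deliver 1→4: —
step 11 deliver 4→3: —
step 12 recover(4): 4={back,v=1,log=-}
step 13 propose(1,'y'): —
step 14 deliver 1→4: 4={back,v=1,log=y}
step 15 deliver 4→1: —
step 16 deliver 1→0: 0={back,v=1,log=y}
step 17 deliver 0→1: 1={prim,v=1,log=y}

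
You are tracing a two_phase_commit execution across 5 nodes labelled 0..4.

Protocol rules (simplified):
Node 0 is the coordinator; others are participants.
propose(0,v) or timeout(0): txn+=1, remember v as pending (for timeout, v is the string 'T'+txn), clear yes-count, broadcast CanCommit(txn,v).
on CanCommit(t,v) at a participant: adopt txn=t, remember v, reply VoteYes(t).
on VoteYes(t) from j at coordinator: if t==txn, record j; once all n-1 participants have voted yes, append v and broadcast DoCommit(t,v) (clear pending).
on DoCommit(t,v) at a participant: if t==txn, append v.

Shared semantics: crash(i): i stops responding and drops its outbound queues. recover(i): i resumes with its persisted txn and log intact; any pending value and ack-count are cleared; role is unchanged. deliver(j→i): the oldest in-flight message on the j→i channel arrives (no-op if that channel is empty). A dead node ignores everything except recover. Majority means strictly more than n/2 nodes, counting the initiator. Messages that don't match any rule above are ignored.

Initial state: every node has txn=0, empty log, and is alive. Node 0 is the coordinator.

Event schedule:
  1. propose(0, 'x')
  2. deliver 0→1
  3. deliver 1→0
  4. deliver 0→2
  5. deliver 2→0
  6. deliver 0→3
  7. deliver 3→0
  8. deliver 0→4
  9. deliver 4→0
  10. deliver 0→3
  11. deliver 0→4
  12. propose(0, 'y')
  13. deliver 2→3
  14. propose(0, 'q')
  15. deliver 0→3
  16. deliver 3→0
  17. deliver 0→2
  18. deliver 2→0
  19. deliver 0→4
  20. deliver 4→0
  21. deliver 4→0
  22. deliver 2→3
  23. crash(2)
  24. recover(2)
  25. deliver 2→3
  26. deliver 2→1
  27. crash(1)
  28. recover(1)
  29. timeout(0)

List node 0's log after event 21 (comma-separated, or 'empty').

x

[1] propose(0,'x') → N0(coor t1 [-])
[2] deliver 0→1 → N1(part t1 [-])
[3] deliver 1→0 → ∅
[4] deliver 0→2 → N2(part t1 [-])
[5] deliver 2→0 → ∅
[6] deliver 0→3 → N3(part t1 [-])
[7] deliver 3→0 → ∅
[8] deliver 0→4 → N4(part t1 [-])
[9] deliver 4→0 → N0(coor t1 [x])
[10] deliver 0→3 → N3(part t1 [x])
[11] deliver 0→4 → N4(part t1 [x])
[12] propose(0,'y') → N0(coor t2 [x])
[13] deliver 2→3 → ∅
[14] propose(0,'q') → N0(coor t3 [x])
[15] deliver 0→3 → N3(part t2 [x])
[16] deliver 3→0 → ∅
[17] deliver 0→2 → N2(part t1 [x])
[18] deliver 2→0 → ∅
[19] deliver 0→4 → N4(part t2 [x])
[20] deliver 4→0 → ∅
[21] deliver 4→0 → ∅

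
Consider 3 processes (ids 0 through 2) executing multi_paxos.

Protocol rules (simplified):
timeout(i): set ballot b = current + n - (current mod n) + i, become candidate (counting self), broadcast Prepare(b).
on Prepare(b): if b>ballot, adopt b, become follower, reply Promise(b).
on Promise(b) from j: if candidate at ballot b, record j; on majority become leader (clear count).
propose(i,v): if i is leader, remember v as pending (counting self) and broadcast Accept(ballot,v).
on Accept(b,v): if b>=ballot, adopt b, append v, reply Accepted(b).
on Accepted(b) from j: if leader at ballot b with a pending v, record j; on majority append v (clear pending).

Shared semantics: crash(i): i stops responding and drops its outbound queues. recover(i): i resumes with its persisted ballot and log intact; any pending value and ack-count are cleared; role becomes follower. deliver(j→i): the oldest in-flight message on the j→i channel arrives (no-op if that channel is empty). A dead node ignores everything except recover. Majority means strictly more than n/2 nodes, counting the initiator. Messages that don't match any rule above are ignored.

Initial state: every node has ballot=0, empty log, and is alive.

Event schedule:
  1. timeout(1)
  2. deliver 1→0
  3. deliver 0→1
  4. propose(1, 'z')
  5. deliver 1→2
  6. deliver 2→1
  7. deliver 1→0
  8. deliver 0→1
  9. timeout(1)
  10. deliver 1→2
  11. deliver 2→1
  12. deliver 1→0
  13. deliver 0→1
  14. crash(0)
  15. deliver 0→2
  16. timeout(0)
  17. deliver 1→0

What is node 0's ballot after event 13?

7

step 1 timeout(1): 1={cand,b=4,log=-}
step 2 deliver 1→0: 0={foll,b=4,log=-}
step 3 deliver 0→1: 1={lead,b=4,log=-}
step 4 propose(1,'z'): —
step 5 deliver 1→2: 2={foll,b=4,log=-}
step 6 deliver 2→1: —
step 7 deliver 1→0: 0={foll,b=4,log=z}
step 8 deliver 0→1: 1={lead,b=4,log=z}
step 9 timeout(1): 1={cand,b=7,log=z}
step 10 deliver 1→2: 2={foll,b=4,log=z}
step 11 deliver 2→1: —
step 12 deliver 1→0: 0={foll,b=7,log=z}
step 13 deliver 0→1: 1={lead,b=7,log=z}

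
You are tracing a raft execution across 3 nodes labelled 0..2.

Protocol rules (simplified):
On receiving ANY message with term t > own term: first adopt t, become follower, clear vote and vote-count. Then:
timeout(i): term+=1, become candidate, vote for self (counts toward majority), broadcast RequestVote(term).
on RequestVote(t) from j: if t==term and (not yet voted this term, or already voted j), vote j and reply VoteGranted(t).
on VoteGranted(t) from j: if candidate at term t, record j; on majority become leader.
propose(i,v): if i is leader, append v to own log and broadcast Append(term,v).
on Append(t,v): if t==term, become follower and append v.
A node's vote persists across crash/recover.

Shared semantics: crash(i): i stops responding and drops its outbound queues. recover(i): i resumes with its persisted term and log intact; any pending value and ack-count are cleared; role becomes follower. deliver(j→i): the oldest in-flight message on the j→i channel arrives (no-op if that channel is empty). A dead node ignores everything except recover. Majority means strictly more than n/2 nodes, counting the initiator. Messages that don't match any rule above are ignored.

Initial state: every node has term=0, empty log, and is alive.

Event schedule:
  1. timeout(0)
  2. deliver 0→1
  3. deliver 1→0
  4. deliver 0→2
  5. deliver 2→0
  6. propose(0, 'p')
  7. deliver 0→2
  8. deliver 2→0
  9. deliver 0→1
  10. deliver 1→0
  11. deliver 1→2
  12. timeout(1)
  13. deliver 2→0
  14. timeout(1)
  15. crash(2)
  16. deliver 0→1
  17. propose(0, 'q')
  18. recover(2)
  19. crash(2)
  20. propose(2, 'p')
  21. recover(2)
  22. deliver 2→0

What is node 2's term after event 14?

1

[1] timeout(0) → N0(cand t1 [-])
[2] deliver 0→1 → N1(foll t1 [-])
[3] deliver 1→0 → N0(lead t1 [-])
[4] deliver 0→2 → N2(foll t1 [-])
[5] deliver 2→0 → ∅
[6] propose(0,'p') → N0(lead t1 [p])
[7] deliver 0→2 → N2(foll t1 [p])
[8] deliver 2→0 → ∅
[9] deliver 0→1 → N1(foll t1 [p])
[10] deliver 1→0 → ∅
[11] deliver 1→2 → ∅
[12] timeout(1) → N1(cand t2 [p])
[13] deliver 2→0 → ∅
[14] timeout(1) → N1(cand t3 [p])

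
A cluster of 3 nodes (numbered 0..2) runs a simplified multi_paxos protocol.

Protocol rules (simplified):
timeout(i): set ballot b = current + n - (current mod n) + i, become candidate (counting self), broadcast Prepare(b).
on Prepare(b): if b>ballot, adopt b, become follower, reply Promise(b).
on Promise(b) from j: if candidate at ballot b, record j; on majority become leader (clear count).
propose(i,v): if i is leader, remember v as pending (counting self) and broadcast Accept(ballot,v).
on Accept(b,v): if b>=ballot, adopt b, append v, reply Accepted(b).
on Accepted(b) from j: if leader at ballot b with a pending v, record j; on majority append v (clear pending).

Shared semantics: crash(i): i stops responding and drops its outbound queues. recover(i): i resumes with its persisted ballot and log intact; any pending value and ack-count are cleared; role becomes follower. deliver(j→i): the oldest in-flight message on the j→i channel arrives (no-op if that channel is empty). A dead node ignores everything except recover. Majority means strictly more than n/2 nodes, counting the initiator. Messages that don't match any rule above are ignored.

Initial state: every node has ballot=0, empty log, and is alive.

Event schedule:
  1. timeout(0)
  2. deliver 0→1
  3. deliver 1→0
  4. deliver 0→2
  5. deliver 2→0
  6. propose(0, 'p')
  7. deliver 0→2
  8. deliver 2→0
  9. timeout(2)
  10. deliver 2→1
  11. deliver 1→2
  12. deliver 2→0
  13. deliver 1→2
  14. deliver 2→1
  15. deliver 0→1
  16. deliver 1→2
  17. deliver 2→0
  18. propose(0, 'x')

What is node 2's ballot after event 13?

step 1 timeout(0): 0={cand,b=3,log=-}
step 2 deliver 0→1: 1={foll,b=3,log=-}
step 3 deliver 1→0: 0={lead,b=3,log=-}
step 4 deliver 0→2: 2={foll,b=3,log=-}
step 5 deliver 2→0: —
step 6 propose(0,'p'): —
step 7 deliver 0→2: 2={foll,b=3,log=p}
step 8 deliver 2→0: 0={lead,b=3,log=p}
step 9 timeout(2): 2={cand,b=8,log=p}
step 10 deliver 2→1: 1={foll,b=8,log=-}
step 11 deliver 1→2: 2={lead,b=8,log=p}
step 12 deliver 2→0: 0={foll,b=8,log=p}
step 13 deliver 1→2: —

8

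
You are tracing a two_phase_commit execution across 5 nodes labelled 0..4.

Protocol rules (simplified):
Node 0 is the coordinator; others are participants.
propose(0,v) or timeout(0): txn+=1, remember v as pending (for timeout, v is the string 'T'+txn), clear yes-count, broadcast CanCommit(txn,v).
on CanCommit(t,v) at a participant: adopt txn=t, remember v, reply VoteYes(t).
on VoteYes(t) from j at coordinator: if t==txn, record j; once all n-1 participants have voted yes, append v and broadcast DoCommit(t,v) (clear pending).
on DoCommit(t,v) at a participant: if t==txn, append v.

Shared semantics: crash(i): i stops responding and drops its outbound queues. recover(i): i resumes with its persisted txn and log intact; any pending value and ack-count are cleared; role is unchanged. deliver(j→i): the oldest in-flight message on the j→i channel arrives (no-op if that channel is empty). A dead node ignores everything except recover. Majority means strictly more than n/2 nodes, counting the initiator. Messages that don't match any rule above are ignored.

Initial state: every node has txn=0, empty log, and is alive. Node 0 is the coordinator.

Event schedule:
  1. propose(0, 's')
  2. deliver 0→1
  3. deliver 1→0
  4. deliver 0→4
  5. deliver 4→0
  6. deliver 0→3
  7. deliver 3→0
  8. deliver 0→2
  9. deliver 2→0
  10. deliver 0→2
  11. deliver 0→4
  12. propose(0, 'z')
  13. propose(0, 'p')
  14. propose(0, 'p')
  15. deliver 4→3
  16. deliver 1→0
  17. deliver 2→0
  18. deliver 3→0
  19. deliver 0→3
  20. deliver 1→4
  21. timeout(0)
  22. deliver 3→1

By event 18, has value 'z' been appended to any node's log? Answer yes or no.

step 1 propose(0,'s'): 0={coor,t=1,log=-}
step 2 deliver 0→1: 1={part,t=1,log=-}
step 3 deliver 1→0: —
step 4 deliver 0→4: 4={part,t=1,log=-}
step 5 deliver 4→0: —
step 6 deliver 0→3: 3={part,t=1,log=-}
step 7 deliver 3→0: —
step 8 deliver 0→2: 2={part,t=1,log=-}
step 9 deliver 2→0: 0={coor,t=1,log=s}
step 10 deliver 0→2: 2={part,t=1,log=s}
step 11 deliver 0→4: 4={part,t=1,log=s}
step 12 propose(0,'z'): 0={coor,t=2,log=s}
step 13 propose(0,'p'): 0={coor,t=3,log=s}
step 14 propose(0,'p'): 0={coor,t=4,log=s}
step 15 deliver 4→3: —
step 16 deliver 1→0: —
step 17 deliver 2→0: —
step 18 deliver 3→0: —

no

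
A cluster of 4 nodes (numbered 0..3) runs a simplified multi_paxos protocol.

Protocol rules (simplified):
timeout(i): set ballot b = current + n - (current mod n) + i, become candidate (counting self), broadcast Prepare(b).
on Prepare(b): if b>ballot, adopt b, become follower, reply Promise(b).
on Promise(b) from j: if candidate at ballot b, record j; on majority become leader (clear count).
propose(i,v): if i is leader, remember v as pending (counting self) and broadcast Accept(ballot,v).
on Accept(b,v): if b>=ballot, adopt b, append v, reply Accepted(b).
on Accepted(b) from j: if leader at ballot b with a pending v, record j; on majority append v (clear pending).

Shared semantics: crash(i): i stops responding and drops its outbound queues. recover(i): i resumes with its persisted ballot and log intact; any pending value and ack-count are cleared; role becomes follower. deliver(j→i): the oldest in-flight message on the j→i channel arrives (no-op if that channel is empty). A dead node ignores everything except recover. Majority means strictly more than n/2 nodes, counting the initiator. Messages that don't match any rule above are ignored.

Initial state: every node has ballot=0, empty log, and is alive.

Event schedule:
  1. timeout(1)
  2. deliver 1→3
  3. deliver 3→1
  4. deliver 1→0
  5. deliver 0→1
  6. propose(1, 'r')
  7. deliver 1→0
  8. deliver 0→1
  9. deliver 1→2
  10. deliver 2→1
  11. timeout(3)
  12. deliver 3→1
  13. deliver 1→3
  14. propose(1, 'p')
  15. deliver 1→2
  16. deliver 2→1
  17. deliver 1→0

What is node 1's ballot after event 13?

11

1. timeout(1):  <1:cand b5 ->
2. deliver 1→3:  <3:foll b5 ->
3. deliver 3→1:  nop
4. deliver 1→0:  <0:foll b5 ->
5. deliver 0→1:  <1:lead b5 ->
6. propose(1,'r'):  nop
7. deliver 1→0:  <0:foll b5 r>
8. deliver 0→1:  nop
9. deliver 1→2:  <2:foll b5 ->
10. deliver 2→1:  nop
11. timeout(3):  <3:cand b11 ->
12. deliver 3→1:  <1:foll b11 ->
13. deliver 1→3:  nop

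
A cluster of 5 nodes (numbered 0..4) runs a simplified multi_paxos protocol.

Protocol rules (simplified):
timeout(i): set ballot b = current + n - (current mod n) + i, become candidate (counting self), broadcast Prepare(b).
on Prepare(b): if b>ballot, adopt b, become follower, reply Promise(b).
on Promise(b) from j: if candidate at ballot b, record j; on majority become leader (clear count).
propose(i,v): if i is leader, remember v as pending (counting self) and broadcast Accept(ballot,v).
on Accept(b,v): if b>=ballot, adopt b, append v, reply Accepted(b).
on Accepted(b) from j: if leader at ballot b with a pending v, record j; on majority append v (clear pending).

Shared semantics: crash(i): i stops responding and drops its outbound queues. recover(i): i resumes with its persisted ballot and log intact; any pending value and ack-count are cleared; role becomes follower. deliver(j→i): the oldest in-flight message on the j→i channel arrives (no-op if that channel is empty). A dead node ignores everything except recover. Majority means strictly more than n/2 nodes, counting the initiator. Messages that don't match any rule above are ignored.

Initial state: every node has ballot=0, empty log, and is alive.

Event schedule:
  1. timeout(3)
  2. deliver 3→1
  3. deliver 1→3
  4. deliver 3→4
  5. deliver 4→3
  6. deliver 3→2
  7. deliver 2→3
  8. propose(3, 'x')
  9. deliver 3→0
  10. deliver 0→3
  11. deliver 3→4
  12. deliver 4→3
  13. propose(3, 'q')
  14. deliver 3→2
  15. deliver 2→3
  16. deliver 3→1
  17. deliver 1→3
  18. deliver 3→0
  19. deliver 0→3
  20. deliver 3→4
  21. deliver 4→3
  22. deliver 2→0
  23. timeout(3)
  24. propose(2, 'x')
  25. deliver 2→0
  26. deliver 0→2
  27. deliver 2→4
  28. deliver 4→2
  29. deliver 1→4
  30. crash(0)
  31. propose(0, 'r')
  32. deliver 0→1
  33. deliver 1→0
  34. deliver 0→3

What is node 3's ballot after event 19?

8

1. timeout(3):  <3:cand b8 ->
2. deliver 3→1:  <1:foll b8 ->
3. deliver 1→3:  nop
4. deliver 3→4:  <4:foll b8 ->
5. deliver 4→3:  <3:lead b8 ->
6. deliver 3→2:  <2:foll b8 ->
7. deliver 2→3:  nop
8. propose(3,'x'):  nop
9. deliver 3→0:  <0:foll b8 ->
10. deliver 0→3:  nop
11. deliver 3→4:  <4:foll b8 x>
12. deliver 4→3:  nop
13. propose(3,'q'):  nop
14. deliver 3→2:  <2:foll b8 x>
15. deliver 2→3:  nop
16. deliver 3→1:  <1:foll b8 x>
17. deliver 1→3:  <3:lead b8 q>
18. deliver 3→0:  <0:foll b8 x>
19. deliver 0→3:  nop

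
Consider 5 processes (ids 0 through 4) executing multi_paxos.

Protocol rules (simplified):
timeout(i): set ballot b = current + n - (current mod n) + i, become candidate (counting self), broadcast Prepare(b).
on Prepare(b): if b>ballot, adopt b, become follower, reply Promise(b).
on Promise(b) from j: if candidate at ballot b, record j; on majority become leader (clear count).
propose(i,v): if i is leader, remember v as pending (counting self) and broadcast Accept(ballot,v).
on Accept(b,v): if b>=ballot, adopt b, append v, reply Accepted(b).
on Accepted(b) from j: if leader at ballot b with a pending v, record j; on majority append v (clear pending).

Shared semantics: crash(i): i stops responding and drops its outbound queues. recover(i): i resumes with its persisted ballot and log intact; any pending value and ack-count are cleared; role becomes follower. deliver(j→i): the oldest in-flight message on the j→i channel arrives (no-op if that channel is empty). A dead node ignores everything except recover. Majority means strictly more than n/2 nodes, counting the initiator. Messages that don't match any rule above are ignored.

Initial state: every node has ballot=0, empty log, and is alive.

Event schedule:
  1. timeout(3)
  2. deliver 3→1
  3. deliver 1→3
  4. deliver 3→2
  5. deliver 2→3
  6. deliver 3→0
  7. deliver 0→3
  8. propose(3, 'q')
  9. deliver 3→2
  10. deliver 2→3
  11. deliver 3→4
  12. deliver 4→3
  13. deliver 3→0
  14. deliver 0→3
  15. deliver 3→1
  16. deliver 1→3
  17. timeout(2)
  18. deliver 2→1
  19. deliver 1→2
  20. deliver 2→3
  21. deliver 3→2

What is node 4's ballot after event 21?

8

step 1 timeout(3): 3={cand,b=8,log=-}
step 2 deliver 3→1: 1={foll,b=8,log=-}
step 3 deliver 1→3: —
step 4 deliver 3→2: 2={foll,b=8,log=-}
step 5 deliver 2→3: 3={lead,b=8,log=-}
step 6 deliver 3→0: 0={foll,b=8,log=-}
step 7 deliver 0→3: —
step 8 propose(3,'q'): —
step 9 deliver 3→2: 2={foll,b=8,log=q}
step 10 deliver 2→3: —
step 11 deliver 3→4: 4={foll,b=8,log=-}
step 12 deliver 4→3: —
step 13 deliver 3→0: 0={foll,b=8,log=q}
step 14 deliver 0→3: 3={lead,b=8,log=q}
step 15 deliver 3→1: 1={foll,b=8,log=q}
step 16 deliver 1→3: —
step 17 timeout(2): 2={cand,b=12,log=q}
step 18 deliver 2→1: 1={foll,b=12,log=q}
step 19 deliver 1→2: —
step 20 deliver 2→3: 3={foll,b=12,log=q}
step 21 deliver 3→2: 2={lead,b=12,log=q}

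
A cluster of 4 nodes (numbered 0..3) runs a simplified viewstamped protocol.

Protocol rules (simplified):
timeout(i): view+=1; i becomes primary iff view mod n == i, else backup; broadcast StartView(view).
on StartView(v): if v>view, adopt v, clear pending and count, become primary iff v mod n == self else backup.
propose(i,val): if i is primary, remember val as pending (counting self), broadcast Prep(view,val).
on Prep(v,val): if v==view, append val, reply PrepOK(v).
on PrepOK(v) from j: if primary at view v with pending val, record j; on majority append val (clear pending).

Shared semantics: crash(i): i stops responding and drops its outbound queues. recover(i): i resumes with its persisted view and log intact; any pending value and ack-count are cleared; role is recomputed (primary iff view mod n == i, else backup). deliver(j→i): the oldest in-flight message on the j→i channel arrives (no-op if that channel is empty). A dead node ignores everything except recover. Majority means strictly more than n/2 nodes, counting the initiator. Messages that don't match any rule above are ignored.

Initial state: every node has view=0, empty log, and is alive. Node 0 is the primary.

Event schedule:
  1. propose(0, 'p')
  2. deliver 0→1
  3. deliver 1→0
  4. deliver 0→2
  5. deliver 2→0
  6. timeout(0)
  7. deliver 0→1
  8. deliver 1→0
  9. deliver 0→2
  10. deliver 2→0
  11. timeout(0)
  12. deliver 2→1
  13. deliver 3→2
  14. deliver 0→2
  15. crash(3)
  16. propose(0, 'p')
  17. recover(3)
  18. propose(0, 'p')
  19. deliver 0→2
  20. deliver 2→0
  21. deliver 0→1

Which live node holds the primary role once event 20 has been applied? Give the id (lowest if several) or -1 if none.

1

e1 propose(0,'p'): ·
e2 deliver 0→1: 1[back,v=0,p]
e3 deliver 1→0: ·
e4 deliver 0→2: 2[back,v=0,p]
e5 deliver 2→0: 0[prim,v=0,p]
e6 timeout(0): 0[back,v=1,p]
e7 deliver 0→1: 1[prim,v=1,p]
e8 deliver 1→0: ·
e9 deliver 0→2: 2[back,v=1,p]
e10 deliver 2→0: ·
e11 timeout(0): 0[back,v=2,p]
e12 deliver 2→1: ·
e13 deliver 3→2: ·
e14 deliver 0→2: 2[prim,v=2,p]
e15 crash(3): 3[✗back,v=0,-]
e16 propose(0,'p'): ·
e17 recover(3): 3[back,v=0,-]
e18 propose(0,'p'): ·
e19 deliver 0→2: ·
e20 deliver 2→0: ·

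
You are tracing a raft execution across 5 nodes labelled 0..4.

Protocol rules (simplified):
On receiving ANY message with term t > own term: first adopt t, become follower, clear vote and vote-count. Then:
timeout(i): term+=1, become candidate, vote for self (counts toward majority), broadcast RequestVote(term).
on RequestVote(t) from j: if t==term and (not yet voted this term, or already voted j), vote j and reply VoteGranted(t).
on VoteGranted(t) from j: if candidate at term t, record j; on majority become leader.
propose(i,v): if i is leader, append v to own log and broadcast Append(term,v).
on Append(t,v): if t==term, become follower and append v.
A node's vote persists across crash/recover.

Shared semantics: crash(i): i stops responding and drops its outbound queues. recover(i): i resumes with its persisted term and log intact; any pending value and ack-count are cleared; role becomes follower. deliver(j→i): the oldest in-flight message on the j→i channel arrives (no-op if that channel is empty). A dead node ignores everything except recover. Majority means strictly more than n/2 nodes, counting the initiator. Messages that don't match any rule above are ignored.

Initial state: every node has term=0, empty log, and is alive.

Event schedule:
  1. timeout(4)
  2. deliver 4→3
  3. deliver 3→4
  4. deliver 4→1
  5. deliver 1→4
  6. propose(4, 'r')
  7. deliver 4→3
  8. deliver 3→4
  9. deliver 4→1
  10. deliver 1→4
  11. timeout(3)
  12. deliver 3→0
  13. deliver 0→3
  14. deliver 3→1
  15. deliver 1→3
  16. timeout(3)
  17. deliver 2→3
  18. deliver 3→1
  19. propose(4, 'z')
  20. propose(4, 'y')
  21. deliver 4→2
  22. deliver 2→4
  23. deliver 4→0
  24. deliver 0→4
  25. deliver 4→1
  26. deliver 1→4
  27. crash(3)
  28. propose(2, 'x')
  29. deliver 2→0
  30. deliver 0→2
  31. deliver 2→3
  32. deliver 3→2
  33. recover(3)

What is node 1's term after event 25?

[1] timeout(4) → N4(cand t1 [-])
[2] deliver 4→3 → N3(foll t1 [-])
[3] deliver 3→4 → ∅
[4] deliver 4→1 → N1(foll t1 [-])
[5] deliver 1→4 → N4(lead t1 [-])
[6] propose(4,'r') → N4(lead t1 [r])
[7] deliver 4→3 → N3(foll t1 [r])
[8] deliver 3→4 → ∅
[9] deliver 4→1 → N1(foll t1 [r])
[10] deliver 1→4 → ∅
[11] timeout(3) → N3(cand t2 [r])
[12] deliver 3→0 → N0(foll t2 [-])
[13] deliver 0→3 → ∅
[14] deliver 3→1 → N1(foll t2 [r])
[15] deliver 1→3 → N3(lead t2 [r])
[16] timeout(3) → N3(cand t3 [r])
[17] deliver 2→3 → ∅
[18] deliver 3→1 → N1(foll t3 [r])
[19] propose(4,'z') → N4(lead t1 [r,z])
[20] propose(4,'y') → N4(lead t1 [r,z,y])
[21] deliver 4→2 → N2(foll t1 [-])
[22] deliver 2→4 → ∅
[23] deliver 4→0 → ∅
[24] deliver 0→4 → ∅
[25] deliver 4→1 → ∅

3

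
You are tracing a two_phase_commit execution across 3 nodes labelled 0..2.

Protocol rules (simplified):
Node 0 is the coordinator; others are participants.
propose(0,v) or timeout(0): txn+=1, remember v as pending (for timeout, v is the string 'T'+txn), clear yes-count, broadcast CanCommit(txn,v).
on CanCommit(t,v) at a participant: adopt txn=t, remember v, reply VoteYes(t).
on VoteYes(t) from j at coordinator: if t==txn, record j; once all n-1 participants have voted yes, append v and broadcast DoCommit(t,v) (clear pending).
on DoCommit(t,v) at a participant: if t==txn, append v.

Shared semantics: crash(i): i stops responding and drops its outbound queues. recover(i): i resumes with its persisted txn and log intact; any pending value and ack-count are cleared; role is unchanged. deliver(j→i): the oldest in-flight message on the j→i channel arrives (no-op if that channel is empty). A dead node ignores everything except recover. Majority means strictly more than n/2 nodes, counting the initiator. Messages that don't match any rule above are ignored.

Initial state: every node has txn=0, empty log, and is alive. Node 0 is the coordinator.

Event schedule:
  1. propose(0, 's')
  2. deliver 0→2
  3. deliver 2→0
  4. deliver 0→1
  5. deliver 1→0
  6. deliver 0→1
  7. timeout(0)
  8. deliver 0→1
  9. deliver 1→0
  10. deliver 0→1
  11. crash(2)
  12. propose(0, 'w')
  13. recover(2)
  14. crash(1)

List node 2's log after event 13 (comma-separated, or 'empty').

empty

step 1 propose(0,'s'): 0={coor,t=1,log=-}
step 2 deliver 0→2: 2={part,t=1,log=-}
step 3 deliver 2→0: —
step 4 deliver 0→1: 1={part,t=1,log=-}
step 5 deliver 1→0: 0={coor,t=1,log=s}
step 6 deliver 0→1: 1={part,t=1,log=s}
step 7 timeout(0): 0={coor,t=2,log=s}
step 8 deliver 0→1: 1={part,t=2,log=s}
step 9 deliver 1→0: —
step 10 deliver 0→1: —
step 11 crash(2): 2={✗part,t=1,log=-}
step 12 propose(0,'w'): 0={coor,t=3,log=s}
step 13 recover(2): 2={part,t=1,log=-}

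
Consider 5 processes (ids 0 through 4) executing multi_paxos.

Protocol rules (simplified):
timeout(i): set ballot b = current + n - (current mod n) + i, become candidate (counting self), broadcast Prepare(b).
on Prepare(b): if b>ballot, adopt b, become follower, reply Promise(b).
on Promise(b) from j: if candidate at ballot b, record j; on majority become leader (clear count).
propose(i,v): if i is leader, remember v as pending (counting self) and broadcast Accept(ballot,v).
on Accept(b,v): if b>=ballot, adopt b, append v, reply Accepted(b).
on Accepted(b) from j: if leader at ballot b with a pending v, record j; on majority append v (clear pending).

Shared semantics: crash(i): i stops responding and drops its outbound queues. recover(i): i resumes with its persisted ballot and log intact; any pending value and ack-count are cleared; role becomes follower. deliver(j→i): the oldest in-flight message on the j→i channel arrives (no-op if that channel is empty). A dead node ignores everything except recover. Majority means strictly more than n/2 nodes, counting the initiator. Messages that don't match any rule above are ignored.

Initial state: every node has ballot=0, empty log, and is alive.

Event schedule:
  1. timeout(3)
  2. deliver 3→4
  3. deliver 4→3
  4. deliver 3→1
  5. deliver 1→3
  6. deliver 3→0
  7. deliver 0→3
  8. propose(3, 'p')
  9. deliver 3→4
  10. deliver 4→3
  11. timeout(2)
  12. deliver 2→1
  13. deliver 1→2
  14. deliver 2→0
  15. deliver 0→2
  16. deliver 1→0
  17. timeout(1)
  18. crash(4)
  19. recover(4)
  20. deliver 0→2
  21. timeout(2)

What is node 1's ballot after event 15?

after 1 — timeout(3): n3:cand/b8/[-]
after 2 — deliver 3→4: n4:foll/b8/[-]
after 3 — deliver 4→3: ·
after 4 — deliver 3→1: n1:foll/b8/[-]
after 5 — deliver 1→3: n3:lead/b8/[-]
after 6 — deliver 3→0: n0:foll/b8/[-]
after 7 — deliver 0→3: ·
after 8 — propose(3,'p'): ·
after 9 — deliver 3→4: n4:foll/b8/[p]
after 10 — deliver 4→3: ·
after 11 — timeout(2): n2:cand/b7/[-]
after 12 — deliver 2→1: ·
after 13 — deliver 1→2: ·
after 14 — deliver 2→0: ·
after 15 — deliver 0→2: ·

8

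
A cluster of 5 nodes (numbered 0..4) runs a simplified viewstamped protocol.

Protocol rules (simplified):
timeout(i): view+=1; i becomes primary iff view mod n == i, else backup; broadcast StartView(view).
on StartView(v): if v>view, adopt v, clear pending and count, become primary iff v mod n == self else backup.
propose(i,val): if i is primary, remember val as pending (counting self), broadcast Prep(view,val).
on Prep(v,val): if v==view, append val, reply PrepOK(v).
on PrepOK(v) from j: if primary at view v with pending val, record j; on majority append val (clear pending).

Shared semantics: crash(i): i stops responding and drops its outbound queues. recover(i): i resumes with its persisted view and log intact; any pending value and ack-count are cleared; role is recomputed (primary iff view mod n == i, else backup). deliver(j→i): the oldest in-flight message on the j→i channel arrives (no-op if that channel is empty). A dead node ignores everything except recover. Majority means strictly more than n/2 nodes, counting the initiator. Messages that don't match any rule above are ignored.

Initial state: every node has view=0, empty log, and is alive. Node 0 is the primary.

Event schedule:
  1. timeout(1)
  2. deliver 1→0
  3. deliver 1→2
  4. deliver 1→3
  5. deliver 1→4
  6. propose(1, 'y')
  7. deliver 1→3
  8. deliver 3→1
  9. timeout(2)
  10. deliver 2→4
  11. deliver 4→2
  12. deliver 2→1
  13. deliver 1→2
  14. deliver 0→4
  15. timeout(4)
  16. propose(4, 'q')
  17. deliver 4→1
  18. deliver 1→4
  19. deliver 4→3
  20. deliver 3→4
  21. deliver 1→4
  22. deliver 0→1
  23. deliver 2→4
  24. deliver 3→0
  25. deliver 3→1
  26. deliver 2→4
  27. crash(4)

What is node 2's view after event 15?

2

[1] timeout(1) → N1(prim v1 [-])
[2] deliver 1→0 → N0(back v1 [-])
[3] deliver 1→2 → N2(back v1 [-])
[4] deliver 1→3 → N3(back v1 [-])
[5] deliver 1→4 → N4(back v1 [-])
[6] propose(1,'y') → ∅
[7] deliver 1→3 → N3(back v1 [y])
[8] deliver 3→1 → ∅
[9] timeout(2) → N2(prim v2 [-])
[10] deliver 2→4 → N4(back v2 [-])
[11] deliver 4→2 → ∅
[12] deliver 2→1 → N1(back v2 [-])
[13] deliver 1→2 → ∅
[14] deliver 0→4 → ∅
[15] timeout(4) → N4(back v3 [-])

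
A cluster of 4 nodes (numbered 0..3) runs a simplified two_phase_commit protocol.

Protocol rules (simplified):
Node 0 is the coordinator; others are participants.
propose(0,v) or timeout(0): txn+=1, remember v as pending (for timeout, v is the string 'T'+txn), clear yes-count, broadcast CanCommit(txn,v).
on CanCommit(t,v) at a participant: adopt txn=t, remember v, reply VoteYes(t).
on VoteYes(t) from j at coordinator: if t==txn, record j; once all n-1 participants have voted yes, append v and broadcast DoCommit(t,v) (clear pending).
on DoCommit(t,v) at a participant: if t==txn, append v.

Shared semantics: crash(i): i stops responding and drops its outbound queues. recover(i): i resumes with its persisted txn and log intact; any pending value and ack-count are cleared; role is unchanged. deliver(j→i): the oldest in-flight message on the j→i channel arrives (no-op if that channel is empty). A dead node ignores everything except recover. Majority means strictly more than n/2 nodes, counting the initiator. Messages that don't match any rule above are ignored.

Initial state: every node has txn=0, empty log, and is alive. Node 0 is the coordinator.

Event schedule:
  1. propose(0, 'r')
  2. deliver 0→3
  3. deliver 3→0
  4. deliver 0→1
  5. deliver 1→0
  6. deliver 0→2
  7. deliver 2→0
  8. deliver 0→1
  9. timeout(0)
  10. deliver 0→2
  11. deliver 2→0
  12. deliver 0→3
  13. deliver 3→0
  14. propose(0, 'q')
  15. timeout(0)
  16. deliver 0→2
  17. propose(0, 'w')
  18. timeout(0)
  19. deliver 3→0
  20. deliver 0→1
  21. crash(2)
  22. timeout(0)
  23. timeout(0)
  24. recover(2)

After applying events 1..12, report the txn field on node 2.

1. propose(0,'r'):  <0:coor t1 ->
2. deliver 0→3:  <3:part t1 ->
3. deliver 3→0:  nop
4. deliver 0→1:  <1:part t1 ->
5. deliver 1→0:  nop
6. deliver 0→2:  <2:part t1 ->
7. deliver 2→0:  <0:coor t1 r>
8. deliver 0→1:  <1:part t1 r>
9. timeout(0):  <0:coor t2 r>
10. deliver 0→2:  <2:part t1 r>
11. deliver 2→0:  nop
12. deliver 0→3:  <3:part t1 r>

1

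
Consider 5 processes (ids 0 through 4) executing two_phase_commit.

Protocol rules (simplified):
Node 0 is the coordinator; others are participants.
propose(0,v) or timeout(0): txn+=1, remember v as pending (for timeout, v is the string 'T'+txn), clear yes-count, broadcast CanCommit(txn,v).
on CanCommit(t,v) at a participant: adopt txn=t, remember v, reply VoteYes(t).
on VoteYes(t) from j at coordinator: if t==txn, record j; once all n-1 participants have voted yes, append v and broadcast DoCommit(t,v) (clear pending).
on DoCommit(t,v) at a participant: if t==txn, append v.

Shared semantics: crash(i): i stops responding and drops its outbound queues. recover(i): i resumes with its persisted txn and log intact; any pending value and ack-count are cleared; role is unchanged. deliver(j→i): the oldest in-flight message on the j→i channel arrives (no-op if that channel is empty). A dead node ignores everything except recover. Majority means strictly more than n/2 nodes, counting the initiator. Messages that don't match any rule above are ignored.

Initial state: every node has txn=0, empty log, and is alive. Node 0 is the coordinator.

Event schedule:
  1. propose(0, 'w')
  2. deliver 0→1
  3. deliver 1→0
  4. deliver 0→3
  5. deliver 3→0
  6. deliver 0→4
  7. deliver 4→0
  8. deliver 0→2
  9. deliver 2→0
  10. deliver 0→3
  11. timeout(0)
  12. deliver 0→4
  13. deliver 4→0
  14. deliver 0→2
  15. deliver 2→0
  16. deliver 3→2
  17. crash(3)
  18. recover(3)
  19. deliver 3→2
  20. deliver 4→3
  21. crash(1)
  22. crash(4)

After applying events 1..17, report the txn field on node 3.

[1] propose(0,'w') → N0(coor t1 [-])
[2] deliver 0→1 → N1(part t1 [-])
[3] deliver 1→0 → ∅
[4] deliver 0→3 → N3(part t1 [-])
[5] deliver 3→0 → ∅
[6] deliver 0→4 → N4(part t1 [-])
[7] deliver 4→0 → ∅
[8] deliver 0→2 → N2(part t1 [-])
[9] deliver 2→0 → N0(coor t1 [w])
[10] deliver 0→3 → N3(part t1 [w])
[11] timeout(0) → N0(coor t2 [w])
[12] deliver 0→4 → N4(part t1 [w])
[13] deliver 4→0 → ∅
[14] deliver 0→2 → N2(part t1 [w])
[15] deliver 2→0 → ∅
[16] deliver 3→2 → ∅
[17] crash(3) → N3(✗part t1 [w])

1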